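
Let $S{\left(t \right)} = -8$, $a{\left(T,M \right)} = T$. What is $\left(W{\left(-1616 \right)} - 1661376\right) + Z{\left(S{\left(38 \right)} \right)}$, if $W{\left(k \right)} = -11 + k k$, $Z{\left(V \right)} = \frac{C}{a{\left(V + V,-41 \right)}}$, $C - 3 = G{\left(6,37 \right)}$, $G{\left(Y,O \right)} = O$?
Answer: $\frac{1900133}{2} \approx 9.5007 \cdot 10^{5}$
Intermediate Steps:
$C = 40$ ($C = 3 + 37 = 40$)
$Z{\left(V \right)} = \frac{20}{V}$ ($Z{\left(V \right)} = \frac{40}{V + V} = \frac{40}{2 V} = 40 \frac{1}{2 V} = \frac{20}{V}$)
$W{\left(k \right)} = -11 + k^{2}$
$\left(W{\left(-1616 \right)} - 1661376\right) + Z{\left(S{\left(38 \right)} \right)} = \left(\left(-11 + \left(-1616\right)^{2}\right) - 1661376\right) + \frac{20}{-8} = \left(\left(-11 + 2611456\right) - 1661376\right) + 20 \left(- \frac{1}{8}\right) = \left(2611445 - 1661376\right) - \frac{5}{2} = 950069 - \frac{5}{2} = \frac{1900133}{2}$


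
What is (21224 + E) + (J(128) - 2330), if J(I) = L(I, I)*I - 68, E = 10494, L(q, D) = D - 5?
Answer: 45064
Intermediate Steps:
L(q, D) = -5 + D
J(I) = -68 + I*(-5 + I) (J(I) = (-5 + I)*I - 68 = I*(-5 + I) - 68 = -68 + I*(-5 + I))
(21224 + E) + (J(128) - 2330) = (21224 + 10494) + ((-68 + 128*(-5 + 128)) - 2330) = 31718 + ((-68 + 128*123) - 2330) = 31718 + ((-68 + 15744) - 2330) = 31718 + (15676 - 2330) = 31718 + 13346 = 45064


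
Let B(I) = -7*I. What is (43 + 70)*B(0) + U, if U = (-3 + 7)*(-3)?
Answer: -12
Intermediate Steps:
U = -12 (U = 4*(-3) = -12)
(43 + 70)*B(0) + U = (43 + 70)*(-7*0) - 12 = 113*0 - 12 = 0 - 12 = -12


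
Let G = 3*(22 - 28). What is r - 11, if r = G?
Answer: -29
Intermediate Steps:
G = -18 (G = 3*(-6) = -18)
r = -18
r - 11 = -18 - 11 = -29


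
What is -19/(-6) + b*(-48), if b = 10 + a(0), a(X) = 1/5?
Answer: -14593/30 ≈ -486.43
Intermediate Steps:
a(X) = ⅕
b = 51/5 (b = 10 + ⅕ = 51/5 ≈ 10.200)
-19/(-6) + b*(-48) = -19/(-6) + (51/5)*(-48) = -19*(-⅙) - 2448/5 = 19/6 - 2448/5 = -14593/30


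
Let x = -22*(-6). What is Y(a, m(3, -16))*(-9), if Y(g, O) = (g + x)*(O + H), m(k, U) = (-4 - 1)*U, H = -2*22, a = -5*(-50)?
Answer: -123768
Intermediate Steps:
a = 250
H = -44
m(k, U) = -5*U
x = 132
Y(g, O) = (-44 + O)*(132 + g) (Y(g, O) = (g + 132)*(O - 44) = (132 + g)*(-44 + O) = (-44 + O)*(132 + g))
Y(a, m(3, -16))*(-9) = (-5808 - 44*250 + 132*(-5*(-16)) - 5*(-16)*250)*(-9) = (-5808 - 11000 + 132*80 + 80*250)*(-9) = (-5808 - 11000 + 10560 + 20000)*(-9) = 13752*(-9) = -123768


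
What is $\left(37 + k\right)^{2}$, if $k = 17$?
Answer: $2916$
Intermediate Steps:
$\left(37 + k\right)^{2} = \left(37 + 17\right)^{2} = 54^{2} = 2916$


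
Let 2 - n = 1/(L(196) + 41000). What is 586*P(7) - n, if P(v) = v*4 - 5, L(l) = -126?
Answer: 550818025/40874 ≈ 13476.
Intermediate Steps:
P(v) = -5 + 4*v (P(v) = 4*v - 5 = -5 + 4*v)
n = 81747/40874 (n = 2 - 1/(-126 + 41000) = 2 - 1/40874 = 81747/40874 ≈ 2.0000)
586*P(7) - n = 586*(-5 + 4*7) - 1*81747/40874 = 586*(-5 + 28) - 81747/40874 = 586*23 - 81747/40874 = 13478 - 81747/40874 = 550818025/40874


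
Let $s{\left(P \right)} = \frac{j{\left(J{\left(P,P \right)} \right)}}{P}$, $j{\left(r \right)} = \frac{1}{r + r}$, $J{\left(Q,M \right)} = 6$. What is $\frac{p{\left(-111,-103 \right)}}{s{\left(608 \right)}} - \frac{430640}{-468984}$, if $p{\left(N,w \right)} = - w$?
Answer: $\frac{44054534854}{58623} \approx 7.5149 \cdot 10^{5}$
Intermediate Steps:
$j{\left(r \right)} = \frac{1}{2 r}$
$s{\left(P \right)} = \frac{1}{12 P}$ ($s{\left(P \right)} = \frac{\frac{1}{2} \cdot \frac{1}{6}}{P} = \frac{1}{12 P}$)
$\frac{p{\left(-111,-103 \right)}}{s{\left(608 \right)}} - \frac{430640}{-468984} = \frac{\left(-1\right) \left(-103\right)}{\frac{1}{12} \cdot \frac{1}{608}} - \frac{430640}{-468984} = \frac{103}{\frac{1}{12} \cdot \frac{1}{608}} - - \frac{53830}{58623} = 103 \frac{1}{\frac{1}{7296}} + \frac{53830}{58623} = 103 \cdot 7296 + \frac{53830}{58623} = 751488 + \frac{53830}{58623} = \frac{44054534854}{58623}$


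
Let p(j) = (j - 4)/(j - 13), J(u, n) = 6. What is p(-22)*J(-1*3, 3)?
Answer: 156/35 ≈ 4.4571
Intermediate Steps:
p(j) = (-4 + j)/(-13 + j)
p(-22)*J(-1*3, 3) = ((-4 - 22)/(-13 - 22))*6 = (-26/(-35))*6 = -1/35*(-26)*6 = (26/35)*6 = 156/35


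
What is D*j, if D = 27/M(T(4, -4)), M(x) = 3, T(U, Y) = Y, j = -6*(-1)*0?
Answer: 0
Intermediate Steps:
j = 0 (j = 6*0 = 0)
D = 9 (D = 27/3 = 27*(⅓) = 9)
D*j = 9*0 = 0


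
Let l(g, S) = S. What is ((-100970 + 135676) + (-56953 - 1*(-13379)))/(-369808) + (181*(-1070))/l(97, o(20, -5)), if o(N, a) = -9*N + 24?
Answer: 4476381173/3605628 ≈ 1241.5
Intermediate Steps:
o(N, a) = 24 - 9*N
((-100970 + 135676) + (-56953 - 1*(-13379)))/(-369808) + (181*(-1070))/l(97, o(20, -5)) = ((-100970 + 135676) + (-56953 - 1*(-13379)))/(-369808) + (181*(-1070))/(24 - 9*20) = (34706 + (-56953 + 13379))*(-1/369808) - 193670/(24 - 180) = (34706 - 43574)*(-1/369808) - 193670/(-156) = -8868*(-1/369808) - 193670*(-1/156) = 2217/92452 + 96835/78 = 4476381173/3605628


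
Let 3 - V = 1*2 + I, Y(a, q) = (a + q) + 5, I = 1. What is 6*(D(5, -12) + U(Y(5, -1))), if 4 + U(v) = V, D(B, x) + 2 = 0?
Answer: -36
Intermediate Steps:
D(B, x) = -2 (D(B, x) = -2 + 0 = -2)
Y(a, q) = 5 + a + q
V = 0 (V = 3 - (1*2 + 1) = 3 - (2 + 1) = 3 - 1*3 = 3 - 3 = 0)
U(v) = -4 (U(v) = -4 + 0 = -4)
6*(D(5, -12) + U(Y(5, -1))) = 6*(-2 - 4) = 6*(-6) = -36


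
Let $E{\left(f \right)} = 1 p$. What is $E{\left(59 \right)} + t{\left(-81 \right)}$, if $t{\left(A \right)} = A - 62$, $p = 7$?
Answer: $-136$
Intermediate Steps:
$t{\left(A \right)} = -62 + A$
$E{\left(f \right)} = 7$ ($E{\left(f \right)} = 1 \cdot 7 = 7$)
$E{\left(59 \right)} + t{\left(-81 \right)} = 7 - 143 = -136$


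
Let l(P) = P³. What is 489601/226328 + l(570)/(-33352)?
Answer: -5237254016431/943561432 ≈ -5550.5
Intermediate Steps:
489601/226328 + l(570)/(-33352) = 489601/226328 + 570³/(-33352) = 489601*(1/226328) + 185193000*(-1/33352) = 489601/226328 - 23149125/4169 = -5237254016431/943561432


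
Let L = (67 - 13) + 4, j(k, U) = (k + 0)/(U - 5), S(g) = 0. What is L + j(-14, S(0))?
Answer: 304/5 ≈ 60.800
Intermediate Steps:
j(k, U) = k/(-5 + U)
L = 58 (L = 54 + 4 = 58)
L + j(-14, S(0)) = 58 - 14/(-5 + 0) = 58 - 14/(-5) = 58 - 14*(-⅕) = 58 + 14/5 = 304/5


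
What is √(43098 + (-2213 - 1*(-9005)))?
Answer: √49890 ≈ 223.36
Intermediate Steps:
√(43098 + (-2213 - 1*(-9005))) = √(43098 + (-2213 + 9005)) = √(43098 + 6792) = √49890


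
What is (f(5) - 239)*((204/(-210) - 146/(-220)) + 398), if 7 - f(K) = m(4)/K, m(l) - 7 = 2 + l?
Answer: -359199579/3850 ≈ -93299.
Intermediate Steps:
m(l) = 9 + l (m(l) = 7 + (2 + l) = 9 + l)
f(K) = 7 - 13/K (f(K) = 7 - (9 + 4)/K = 7 - 13/K)
(f(5) - 239)*((204/(-210) - 146/(-220)) + 398) = ((7 - 13/5) - 239)*((204/(-210) - 146/(-220)) + 398) = ((7 - 13*1/5) - 239)*((204*(-1/210) - 146*(-1/220)) + 398) = ((7 - 13/5) - 239)*((-34/35 + 73/110) + 398) = (22/5 - 239)*(-237/770 + 398) = -1173/5*306223/770 = -359199579/3850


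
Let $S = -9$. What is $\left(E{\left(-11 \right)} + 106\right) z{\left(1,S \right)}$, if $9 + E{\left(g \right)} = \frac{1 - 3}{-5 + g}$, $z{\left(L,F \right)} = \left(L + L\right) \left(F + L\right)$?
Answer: $-1554$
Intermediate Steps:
$z{\left(L,F \right)} = 2 L \left(F + L\right)$
$E{\left(g \right)} = -9 - \frac{2}{-5 + g}$ ($E{\left(g \right)} = -9 + \frac{1 - 3}{-5 + g} = -9 - \frac{2}{-5 + g}$)
$\left(E{\left(-11 \right)} + 106\right) z{\left(1,S \right)} = \left(\frac{43 - -99}{-5 - 11} + 106\right) 2 \cdot 1 \left(-9 + 1\right) = \left(\frac{43 + 99}{-16} + 106\right) 2 \cdot 1 \left(-8\right) = \left(\left(- \frac{1}{16}\right) 142 + 106\right) \left(-16\right) = \left(- \frac{71}{8} + 106\right) \left(-16\right) = \frac{777}{8} \left(-16\right) = -1554$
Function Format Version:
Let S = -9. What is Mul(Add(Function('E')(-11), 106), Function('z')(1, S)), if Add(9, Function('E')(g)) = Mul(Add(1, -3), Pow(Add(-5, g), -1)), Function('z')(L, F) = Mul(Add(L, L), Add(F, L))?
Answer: -1554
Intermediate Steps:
Function('z')(L, F) = Mul(2, L, Add(F, L)) (Function('z')(L, F) = Mul(Mul(2, L), Add(F, L)) = Mul(2, L, Add(F, L)))
Function('E')(g) = Add(-9, Mul(-2, Pow(Add(-5, g), -1))) (Function('E')(g) = Add(-9, Mul(Add(1, -3), Pow(Add(-5, g), -1))) = Add(-9, Mul(-2, Pow(Add(-5, g), -1))))
Mul(Add(Function('E')(-11), 106), Function('z')(1, S)) = Mul(Add(Mul(Pow(Add(-5, -11), -1), Add(43, Mul(-9, -11))), 106), Mul(2, 1, Add(-9, 1))) = Mul(Add(Mul(Pow(-16, -1), Add(43, 99)), 106), Mul(2, 1, -8)) = Mul(Add(Mul(Rational(-1, 16), 142), 106), -16) = Mul(Add(Rational(-71, 8), 106), -16) = Mul(Rational(777, 8), -16) = -1554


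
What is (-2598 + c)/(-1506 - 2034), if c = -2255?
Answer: 4853/3540 ≈ 1.3709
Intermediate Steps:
(-2598 + c)/(-1506 - 2034) = (-2598 - 2255)/(-1506 - 2034) = -4853/(-3540) = -4853*(-1/3540) = 4853/3540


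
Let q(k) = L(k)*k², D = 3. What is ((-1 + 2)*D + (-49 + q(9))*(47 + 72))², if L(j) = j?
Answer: 6548531929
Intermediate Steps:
q(k) = k³ (q(k) = k*k² = k³)
((-1 + 2)*D + (-49 + q(9))*(47 + 72))² = ((-1 + 2)*3 + (-49 + 9³)*(47 + 72))² = (1*3 + (-49 + 729)*119)² = (3 + 680*119)² = (3 + 80920)² = 80923² = 6548531929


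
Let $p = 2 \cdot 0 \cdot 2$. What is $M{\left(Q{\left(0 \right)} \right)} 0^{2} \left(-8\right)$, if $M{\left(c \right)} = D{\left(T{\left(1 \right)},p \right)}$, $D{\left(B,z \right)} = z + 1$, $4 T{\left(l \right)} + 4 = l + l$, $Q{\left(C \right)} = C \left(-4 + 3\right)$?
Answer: $0$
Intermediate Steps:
$Q{\left(C \right)} = - C$ ($Q{\left(C \right)} = C \left(-1\right) = - C$)
$p = 0$ ($p = 0 \cdot 2 = 0$)
$T{\left(l \right)} = -1 + \frac{l}{2}$ ($T{\left(l \right)} = -1 + \frac{l + l}{4} = -1 + \frac{2 l}{4} = -1 + \frac{l}{2}$)
$D{\left(B,z \right)} = 1 + z$
$M{\left(c \right)} = 1$ ($M{\left(c \right)} = 1 + 0 = 1$)
$M{\left(Q{\left(0 \right)} \right)} 0^{2} \left(-8\right) = 1 \cdot 0^{2} \left(-8\right) = 1 \cdot 0 \left(-8\right) = 0 \left(-8\right) = 0$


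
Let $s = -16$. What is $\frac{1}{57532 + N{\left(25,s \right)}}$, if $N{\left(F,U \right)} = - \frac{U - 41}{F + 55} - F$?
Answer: $\frac{80}{4600617} \approx 1.7389 \cdot 10^{-5}$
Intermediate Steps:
$N{\left(F,U \right)} = - F - \frac{-41 + U}{55 + F}$ ($N{\left(F,U \right)} = - \frac{-41 + U}{55 + F} - F = - F - \frac{-41 + U}{55 + F}$)
$\frac{1}{57532 + N{\left(25,s \right)}} = \frac{1}{57532 + \frac{41 - -16 - 25^{2} - 1375}{55 + 25}} = \frac{1}{57532 + \frac{41 + 16 - 625 - 1375}{80}} = \frac{1}{57532 + \frac{1}{80} \left(-1943\right)} = \frac{1}{57532 - \frac{1943}{80}} = \frac{1}{\frac{4600617}{80}} = \frac{80}{4600617}$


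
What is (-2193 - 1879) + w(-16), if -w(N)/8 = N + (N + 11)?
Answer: -3904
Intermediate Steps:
w(N) = -88 - 16*N (w(N) = -8*(N + (N + 11)) = -8*(N + (11 + N)) = -8*(11 + 2*N) = -88 - 16*N)
(-2193 - 1879) + w(-16) = (-2193 - 1879) + (-88 - 16*(-16)) = -4072 + (-88 + 256) = -4072 + 168 = -3904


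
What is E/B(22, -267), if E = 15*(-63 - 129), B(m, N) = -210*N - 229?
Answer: -2880/55841 ≈ -0.051575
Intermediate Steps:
B(m, N) = -229 - 210*N
E = -2880 (E = 15*(-192) = -2880)
E/B(22, -267) = -2880/(-229 - 210*(-267)) = -2880/(-229 + 56070) = -2880/55841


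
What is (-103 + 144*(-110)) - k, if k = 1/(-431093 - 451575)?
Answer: -14072375923/882668 ≈ -15943.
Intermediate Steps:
k = -1/882668 (k = 1/(-882668) = -1/882668 ≈ -1.1329e-6)
(-103 + 144*(-110)) - k = (-103 + 144*(-110)) - 1*(-1/882668) = (-103 - 15840) + 1/882668 = -15943 + 1/882668 = -14072375923/882668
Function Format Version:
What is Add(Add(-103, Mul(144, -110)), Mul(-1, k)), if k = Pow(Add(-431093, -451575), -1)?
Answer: Rational(-14072375923, 882668) ≈ -15943.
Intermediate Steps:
k = Rational(-1, 882668) (k = Pow(-882668, -1) = Rational(-1, 882668) ≈ -1.1329e-6)
Add(Add(-103, Mul(144, -110)), Mul(-1, k)) = Add(Add(-103, Mul(144, -110)), Mul(-1, Rational(-1, 882668))) = Add(Add(-103, -15840), Rational(1, 882668)) = Add(-15943, Rational(1, 882668)) = Rational(-14072375923, 882668)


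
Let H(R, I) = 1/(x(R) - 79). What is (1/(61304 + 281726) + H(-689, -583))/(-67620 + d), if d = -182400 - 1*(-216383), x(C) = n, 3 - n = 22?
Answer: 85733/282693252695 ≈ 3.0327e-7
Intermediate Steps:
n = -19 (n = 3 - 1*22 = 3 - 22 = -19)
x(C) = -19
d = 33983 (d = -182400 + 216383 = 33983)
H(R, I) = -1/98 (H(R, I) = 1/(-19 - 79) = 1/(-98) = -1/98)
(1/(61304 + 281726) + H(-689, -583))/(-67620 + d) = (1/(61304 + 281726) - 1/98)/(-67620 + 33983) = (1/343030 - 1/98)/(-33637) = (1/343030 - 1/98)*(-1/33637) = -85733/8404235*(-1/33637) = 85733/282693252695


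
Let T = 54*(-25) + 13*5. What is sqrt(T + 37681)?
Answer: 6*sqrt(1011) ≈ 190.78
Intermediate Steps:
T = -1285 (T = -1350 + 65 = -1285)
sqrt(T + 37681) = sqrt(-1285 + 37681) = sqrt(36396) = 6*sqrt(1011)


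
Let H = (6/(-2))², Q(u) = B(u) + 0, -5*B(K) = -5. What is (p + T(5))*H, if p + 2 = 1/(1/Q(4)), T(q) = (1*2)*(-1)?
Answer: -27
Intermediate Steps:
B(K) = 1 (B(K) = -⅕*(-5) = 1)
T(q) = -2 (T(q) = 2*(-1) = -2)
Q(u) = 1 (Q(u) = 1 + 0 = 1)
H = 9 (H = (6*(-½))² = (-3)² = 9)
p = -1 (p = -2 + 1/(1/1) = -2 + 1/1 = -2 + 1 = -1)
(p + T(5))*H = (-1 - 2)*9 = -3*9 = -27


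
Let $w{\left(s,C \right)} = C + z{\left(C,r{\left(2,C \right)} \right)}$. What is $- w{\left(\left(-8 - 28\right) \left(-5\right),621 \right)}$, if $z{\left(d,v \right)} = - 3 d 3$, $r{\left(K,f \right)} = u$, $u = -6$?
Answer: $4968$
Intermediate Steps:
$r{\left(K,f \right)} = -6$
$z{\left(d,v \right)} = - 9 d$
$w{\left(s,C \right)} = - 8 C$ ($w{\left(s,C \right)} = C - 9 C = - 8 C$)
$- w{\left(\left(-8 - 28\right) \left(-5\right),621 \right)} = - \left(-8\right) 621 = \left(-1\right) \left(-4968\right) = 4968$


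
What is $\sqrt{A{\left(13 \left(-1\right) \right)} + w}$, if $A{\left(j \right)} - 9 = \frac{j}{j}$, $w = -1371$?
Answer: $i \sqrt{1361} \approx 36.892 i$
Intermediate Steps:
$A{\left(j \right)} = 10$ ($A{\left(j \right)} = 9 + \frac{j}{j} = 9 + 1 = 10$)
$\sqrt{A{\left(13 \left(-1\right) \right)} + w} = \sqrt{10 - 1371} = \sqrt{-1361} = i \sqrt{1361}$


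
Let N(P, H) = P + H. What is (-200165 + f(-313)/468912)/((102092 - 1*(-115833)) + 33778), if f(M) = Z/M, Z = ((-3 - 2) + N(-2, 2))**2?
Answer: -29378108160265/36942312383568 ≈ -0.79524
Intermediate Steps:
N(P, H) = H + P
Z = 25 (Z = ((-3 - 2) + (2 - 2))**2 = (-5 + 0)**2 = (-5)**2 = 25)
f(M) = 25/M
(-200165 + f(-313)/468912)/((102092 - 1*(-115833)) + 33778) = (-200165 + (25/(-313))/468912)/((102092 - 1*(-115833)) + 33778) = (-200165 + (25*(-1/313))*(1/468912))/((102092 + 115833) + 33778) = (-200165 - 25/313*1/468912)/(217925 + 33778) = (-200165 - 25/146769456)/251703 = -29378108160265/146769456*1/251703 = -29378108160265/36942312383568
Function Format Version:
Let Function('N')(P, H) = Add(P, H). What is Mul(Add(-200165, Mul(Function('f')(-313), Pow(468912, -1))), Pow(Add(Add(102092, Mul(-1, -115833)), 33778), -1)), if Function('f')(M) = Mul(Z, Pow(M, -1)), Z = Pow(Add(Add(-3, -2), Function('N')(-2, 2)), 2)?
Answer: Rational(-29378108160265, 36942312383568) ≈ -0.79524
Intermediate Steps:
Function('N')(P, H) = Add(H, P)
Z = 25 (Z = Pow(Add(Add(-3, -2), Add(2, -2)), 2) = Pow(Add(-5, 0), 2) = Pow(-5, 2) = 25)
Function('f')(M) = Mul(25, Pow(M, -1))
Mul(Add(-200165, Mul(Function('f')(-313), Pow(468912, -1))), Pow(Add(Add(102092, Mul(-1, -115833)), 33778), -1)) = Mul(Add(-200165, Mul(Mul(25, Pow(-313, -1)), Pow(468912, -1))), Pow(Add(Add(102092, Mul(-1, -115833)), 33778), -1)) = Mul(Add(-200165, Mul(Mul(25, Rational(-1, 313)), Rational(1, 468912))), Pow(Add(Add(102092, 115833), 33778), -1)) = Mul(Add(-200165, Mul(Rational(-25, 313), Rational(1, 468912))), Pow(Add(217925, 33778), -1)) = Mul(Add(-200165, Rational(-25, 146769456)), Pow(251703, -1)) = Mul(Rational(-29378108160265, 146769456), Rational(1, 251703)) = Rational(-29378108160265, 36942312383568)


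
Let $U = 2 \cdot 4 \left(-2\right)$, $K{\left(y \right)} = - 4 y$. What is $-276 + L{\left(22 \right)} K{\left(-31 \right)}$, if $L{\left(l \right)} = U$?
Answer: $-2260$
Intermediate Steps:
$U = -16$ ($U = 8 \left(-2\right) = -16$)
$L{\left(l \right)} = -16$
$-276 + L{\left(22 \right)} K{\left(-31 \right)} = -276 - 16 \left(\left(-4\right) \left(-31\right)\right) = -276 - 1984 = -2260$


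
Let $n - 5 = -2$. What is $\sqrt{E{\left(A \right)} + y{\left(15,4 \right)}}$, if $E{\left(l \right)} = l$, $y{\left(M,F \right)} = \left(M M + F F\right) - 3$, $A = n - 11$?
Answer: $\sqrt{230} \approx 15.166$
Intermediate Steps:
$n = 3$ ($n = 5 - 2 = 3$)
$A = -8$ ($A = 3 - 11 = -8$)
$y{\left(M,F \right)} = -3 + F^{2} + M^{2}$ ($y{\left(M,F \right)} = \left(M^{2} + F^{2}\right) - 3 = \left(F^{2} + M^{2}\right) - 3 = -3 + F^{2} + M^{2}$)
$\sqrt{E{\left(A \right)} + y{\left(15,4 \right)}} = \sqrt{-8 + \left(-3 + 4^{2} + 15^{2}\right)} = \sqrt{-8 + \left(-3 + 16 + 225\right)} = \sqrt{-8 + 238} = \sqrt{230}$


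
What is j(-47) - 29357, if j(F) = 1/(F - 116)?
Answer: -4785192/163 ≈ -29357.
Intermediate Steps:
j(F) = 1/(-116 + F)
j(-47) - 29357 = 1/(-116 - 47) - 29357 = 1/(-163) - 29357 = -1/163 - 29357 = -4785192/163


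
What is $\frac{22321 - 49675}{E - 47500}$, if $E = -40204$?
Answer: $\frac{13677}{43852} \approx 0.31189$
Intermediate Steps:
$\frac{22321 - 49675}{E - 47500} = \frac{22321 - 49675}{-40204 - 47500} = - \frac{27354}{-87704} = \left(-27354\right) \left(- \frac{1}{87704}\right) = \frac{13677}{43852}$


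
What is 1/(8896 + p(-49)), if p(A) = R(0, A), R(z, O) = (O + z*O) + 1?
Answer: 1/8848 ≈ 0.00011302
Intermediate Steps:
R(z, O) = 1 + O + O*z (R(z, O) = (O + O*z) + 1 = 1 + O + O*z)
p(A) = 1 + A (p(A) = 1 + A + A*0 = 1 + A + 0 = 1 + A)
1/(8896 + p(-49)) = 1/(8896 + (1 - 49)) = 1/(8896 - 48) = 1/8848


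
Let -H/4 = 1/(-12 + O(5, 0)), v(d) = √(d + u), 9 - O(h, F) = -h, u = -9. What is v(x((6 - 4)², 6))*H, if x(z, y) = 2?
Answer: -2*I*√7 ≈ -5.2915*I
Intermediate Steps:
O(h, F) = 9 + h (O(h, F) = 9 - (-1)*h = 9 + h)
v(d) = √(-9 + d) (v(d) = √(d - 9) = √(-9 + d))
H = -2 (H = -4/(-12 + (9 + 5)) = -4/(-12 + 14) = -4/2 = -4*½ = -2)
v(x((6 - 4)², 6))*H = √(-9 + 2)*(-2) = √(-7)*(-2) = (I*√7)*(-2) = -2*I*√7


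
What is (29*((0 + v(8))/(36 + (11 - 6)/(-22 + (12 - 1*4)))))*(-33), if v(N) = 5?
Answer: -66990/499 ≈ -134.25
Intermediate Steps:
(29*((0 + v(8))/(36 + (11 - 6)/(-22 + (12 - 1*4)))))*(-33) = (29*((0 + 5)/(36 + (11 - 6)/(-22 + (12 - 1*4)))))*(-33) = (29*(5/(36 + 5/(-22 + (12 - 4)))))*(-33) = (29*(5/(36 + 5/(-22 + 8))))*(-33) = (29*(5/(36 + 5/(-14))))*(-33) = (29*(5/(36 + 5*(-1/14))))*(-33) = (29*(5/(36 - 5/14)))*(-33) = (29*(5/(499/14)))*(-33) = (29*(5*(14/499)))*(-33) = (29*(70/499))*(-33) = (2030/499)*(-33) = -66990/499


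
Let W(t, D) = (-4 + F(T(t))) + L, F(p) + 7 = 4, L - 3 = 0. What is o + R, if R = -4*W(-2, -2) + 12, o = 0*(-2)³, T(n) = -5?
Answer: 28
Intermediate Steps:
L = 3 (L = 3 + 0 = 3)
F(p) = -3 (F(p) = -7 + 4 = -3)
W(t, D) = -4 (W(t, D) = (-4 - 3) + 3 = -7 + 3 = -4)
o = 0 (o = 0*(-8) = 0)
R = 28 (R = -4*(-4) + 12 = 16 + 12 = 28)
o + R = 0 + 28 = 28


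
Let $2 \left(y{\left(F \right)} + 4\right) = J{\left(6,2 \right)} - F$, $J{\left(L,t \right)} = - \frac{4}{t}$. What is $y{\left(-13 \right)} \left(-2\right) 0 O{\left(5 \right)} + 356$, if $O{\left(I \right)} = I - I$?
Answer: $356$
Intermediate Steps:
$O{\left(I \right)} = 0$
$y{\left(F \right)} = -5 - \frac{F}{2}$ ($y{\left(F \right)} = -4 + \frac{- \frac{4}{2} - F}{2} = -4 + \frac{\left(-4\right) \frac{1}{2} - F}{2} = -4 + \frac{-2 - F}{2} = -4 - \left(1 + \frac{F}{2}\right) = -5 - \frac{F}{2}$)
$y{\left(-13 \right)} \left(-2\right) 0 O{\left(5 \right)} + 356 = \left(-5 - - \frac{13}{2}\right) \left(-2\right) 0 \cdot 0 + 356 = \left(-5 + \frac{13}{2}\right) 0 \cdot 0 + 356 = \frac{3}{2} \cdot 0 + 356 = 0 + 356 = 356$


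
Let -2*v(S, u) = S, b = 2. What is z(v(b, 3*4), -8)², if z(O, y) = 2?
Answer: 4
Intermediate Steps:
v(S, u) = -S/2
z(v(b, 3*4), -8)² = 2² = 4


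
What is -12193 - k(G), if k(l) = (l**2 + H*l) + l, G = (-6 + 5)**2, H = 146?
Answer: -12341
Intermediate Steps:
G = 1 (G = (-1)**2 = 1)
k(l) = l**2 + 147*l (k(l) = (l**2 + 146*l) + l = l**2 + 147*l)
-12193 - k(G) = -12193 - (147 + 1) = -12193 - 148 = -12341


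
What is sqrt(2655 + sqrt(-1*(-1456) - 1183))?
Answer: sqrt(2655 + sqrt(273)) ≈ 51.687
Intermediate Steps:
sqrt(2655 + sqrt(-1*(-1456) - 1183)) = sqrt(2655 + sqrt(1456 - 1183)) = sqrt(2655 + sqrt(273))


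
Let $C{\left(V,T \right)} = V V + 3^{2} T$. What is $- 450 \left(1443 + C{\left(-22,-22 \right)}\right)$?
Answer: $-778050$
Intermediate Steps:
$C{\left(V,T \right)} = V^{2} + 9 T$
$- 450 \left(1443 + C{\left(-22,-22 \right)}\right) = - 450 \left(1443 + \left(\left(-22\right)^{2} + 9 \left(-22\right)\right)\right) = - 450 \left(1443 + \left(484 - 198\right)\right) = - 450 \left(1443 + 286\right) = \left(-450\right) 1729 = -778050$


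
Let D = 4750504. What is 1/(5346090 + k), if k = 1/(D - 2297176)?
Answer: 2453328/13115712287521 ≈ 1.8705e-7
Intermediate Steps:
k = 1/2453328 (k = 1/(4750504 - 2297176) = 1/2453328 ≈ 4.0761e-7)
1/(5346090 + k) = 1/(5346090 + 1/2453328) = 1/(13115712287521/2453328) = 2453328/13115712287521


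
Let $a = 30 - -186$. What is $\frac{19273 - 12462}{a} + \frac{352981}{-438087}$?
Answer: $\frac{969188887}{31542264} \approx 30.727$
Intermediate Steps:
$a = 216$ ($a = 30 + 186 = 216$)
$\frac{19273 - 12462}{a} + \frac{352981}{-438087} = \frac{19273 - 12462}{216} + \frac{352981}{-438087} = 6811 \cdot \frac{1}{216} + 352981 \left(- \frac{1}{438087}\right) = \frac{6811}{216} - \frac{352981}{438087} = \frac{969188887}{31542264}$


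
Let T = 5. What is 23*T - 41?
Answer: 74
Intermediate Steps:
23*T - 41 = 23*5 - 41 = 115 - 41 = 74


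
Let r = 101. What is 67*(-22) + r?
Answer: -1373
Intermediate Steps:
67*(-22) + r = 67*(-22) + 101 = -1474 + 101 = -1373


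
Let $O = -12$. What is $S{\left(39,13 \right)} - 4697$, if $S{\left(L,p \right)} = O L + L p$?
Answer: $-4658$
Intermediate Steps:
$S{\left(L,p \right)} = - 12 L + L p$
$S{\left(39,13 \right)} - 4697 = 39 \left(-12 + 13\right) - 4697 = 39 \cdot 1 - 4697 = 39 - 4697 = -4658$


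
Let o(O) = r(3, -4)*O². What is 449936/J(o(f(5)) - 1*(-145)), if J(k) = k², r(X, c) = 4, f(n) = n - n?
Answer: 449936/21025 ≈ 21.400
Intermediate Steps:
f(n) = 0
o(O) = 4*O²
449936/J(o(f(5)) - 1*(-145)) = 449936/((4*0² - 1*(-145))²) = 449936/((4*0 + 145)²) = 449936/((0 + 145)²) = 449936/(145²) = 449936/21025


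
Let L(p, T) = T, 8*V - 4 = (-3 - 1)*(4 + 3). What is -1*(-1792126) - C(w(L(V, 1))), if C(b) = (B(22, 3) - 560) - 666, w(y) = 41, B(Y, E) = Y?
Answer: 1793330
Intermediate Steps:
V = -3 (V = ½ + ((-3 - 1)*(4 + 3))/8 = ½ + (-4*7)/8 = ½ + (⅛)*(-28) = ½ - 7/2 = -3)
C(b) = -1204 (C(b) = (22 - 560) - 666 = -538 - 666 = -1204)
-1*(-1792126) - C(w(L(V, 1))) = -1*(-1792126) - 1*(-1204) = 1792126 + 1204 = 1793330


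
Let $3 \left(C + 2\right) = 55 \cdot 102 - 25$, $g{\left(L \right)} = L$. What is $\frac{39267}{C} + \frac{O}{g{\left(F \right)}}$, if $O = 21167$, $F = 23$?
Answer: $\frac{120800116}{128317} \approx 941.42$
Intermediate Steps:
$C = \frac{5579}{3}$ ($C = -2 + \frac{55 \cdot 102 - 25}{3} = -2 + \frac{5610 - 25}{3} = -2 + \frac{1}{3} \cdot 5585 = -2 + \frac{5585}{3} = \frac{5579}{3} \approx 1859.7$)
$\frac{39267}{C} + \frac{O}{g{\left(F \right)}} = \frac{39267}{\frac{5579}{3}} + \frac{21167}{23} = 39267 \cdot \frac{3}{5579} + 21167 \cdot \frac{1}{23} = \frac{117801}{5579} + \frac{21167}{23} = \frac{120800116}{128317}$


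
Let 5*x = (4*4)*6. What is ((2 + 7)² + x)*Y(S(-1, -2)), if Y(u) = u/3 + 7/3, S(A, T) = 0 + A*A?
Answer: 1336/5 ≈ 267.20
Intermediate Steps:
S(A, T) = A² (S(A, T) = 0 + A² = A²)
Y(u) = 7/3 + u/3 (Y(u) = u*(⅓) + 7*(⅓) = u/3 + 7/3 = 7/3 + u/3)
x = 96/5 (x = ((4*4)*6)/5 = (16*6)/5 = (⅕)*96 = 96/5 ≈ 19.200)
((2 + 7)² + x)*Y(S(-1, -2)) = ((2 + 7)² + 96/5)*(7/3 + (⅓)*(-1)²) = (9² + 96/5)*(7/3 + (⅓)*1) = (81 + 96/5)*(7/3 + ⅓) = (501/5)*(8/3) = 1336/5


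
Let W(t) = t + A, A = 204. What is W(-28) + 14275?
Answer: 14451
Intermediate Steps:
W(t) = 204 + t (W(t) = t + 204 = 204 + t)
W(-28) + 14275 = (204 - 28) + 14275 = 176 + 14275 = 14451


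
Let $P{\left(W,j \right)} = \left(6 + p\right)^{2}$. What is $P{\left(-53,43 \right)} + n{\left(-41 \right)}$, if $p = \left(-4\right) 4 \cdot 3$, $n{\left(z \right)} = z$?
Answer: $1723$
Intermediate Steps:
$p = -48$ ($p = \left(-16\right) 3 = -48$)
$P{\left(W,j \right)} = 1764$ ($P{\left(W,j \right)} = \left(6 - 48\right)^{2} = \left(-42\right)^{2} = 1764$)
$P{\left(-53,43 \right)} + n{\left(-41 \right)} = 1764 - 41 = 1723$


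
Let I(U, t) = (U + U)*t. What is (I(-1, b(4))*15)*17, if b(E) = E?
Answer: -2040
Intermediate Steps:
I(U, t) = 2*U*t (I(U, t) = (2*U)*t = 2*U*t)
(I(-1, b(4))*15)*17 = ((2*(-1)*4)*15)*17 = -8*15*17 = -120*17 = -2040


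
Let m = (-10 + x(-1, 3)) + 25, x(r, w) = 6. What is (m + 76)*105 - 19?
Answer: 10166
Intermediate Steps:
m = 21 (m = (-10 + 6) + 25 = -4 + 25 = 21)
(m + 76)*105 - 19 = (21 + 76)*105 - 19 = 97*105 - 19 = 10185 - 19 = 10166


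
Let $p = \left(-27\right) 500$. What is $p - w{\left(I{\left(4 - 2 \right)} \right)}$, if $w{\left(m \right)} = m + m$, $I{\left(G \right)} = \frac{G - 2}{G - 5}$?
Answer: $-13500$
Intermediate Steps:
$p = -13500$
$I{\left(G \right)} = \frac{-2 + G}{-5 + G}$
$w{\left(m \right)} = 2 m$
$p - w{\left(I{\left(4 - 2 \right)} \right)} = -13500 - 2 \frac{-2 + \left(4 - 2\right)}{-5 + \left(4 - 2\right)} = -13500 - 2 \frac{-2 + 2}{-5 + 2} = -13500 - 2 \frac{1}{-3} \cdot 0 = -13500 - 2 \left(\left(- \frac{1}{3}\right) 0\right) = -13500 - 2 \cdot 0 = -13500 - 0 = -13500 + 0 = -13500$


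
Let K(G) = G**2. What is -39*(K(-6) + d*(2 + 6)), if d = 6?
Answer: -3276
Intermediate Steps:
-39*(K(-6) + d*(2 + 6)) = -39*((-6)**2 + 6*(2 + 6)) = -39*(36 + 6*8) = -39*(36 + 48) = -39*84 = -3276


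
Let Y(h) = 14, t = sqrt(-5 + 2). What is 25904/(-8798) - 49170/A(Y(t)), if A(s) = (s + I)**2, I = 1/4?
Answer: -1167620776/4764117 ≈ -245.09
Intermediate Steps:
I = 1/4 ≈ 0.25000
t = I*sqrt(3) (t = sqrt(-3) = I*sqrt(3) ≈ 1.732*I)
A(s) = (1/4 + s)**2 (A(s) = (s + 1/4)**2 = (1/4 + s)**2)
25904/(-8798) - 49170/A(Y(t)) = 25904/(-8798) - 49170*16/(1 + 4*14)**2 = 25904*(-1/8798) - 49170*16/(1 + 56)**2 = -12952/4399 - 49170/((1/16)*57**2) = -12952/4399 - 49170/((1/16)*3249) = -12952/4399 - 49170/3249/16 = -12952/4399 - 49170*16/3249 = -12952/4399 - 262240/1083 = -1167620776/4764117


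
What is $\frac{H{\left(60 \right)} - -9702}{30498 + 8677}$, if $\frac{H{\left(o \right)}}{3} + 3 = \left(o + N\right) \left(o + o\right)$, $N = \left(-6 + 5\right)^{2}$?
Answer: $\frac{31653}{39175} \approx 0.80799$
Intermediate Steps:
$N = 1$ ($N = \left(-1\right)^{2} = 1$)
$H{\left(o \right)} = -9 + 6 o \left(1 + o\right)$ ($H{\left(o \right)} = -9 + 3 \left(o + 1\right) \left(o + o\right) = -9 + 3 \left(1 + o\right) 2 o = -9 + 3 \cdot 2 o \left(1 + o\right) = -9 + 6 o \left(1 + o\right)$)
$\frac{H{\left(60 \right)} - -9702}{30498 + 8677} = \frac{\left(-9 + 6 \cdot 60 + 6 \cdot 60^{2}\right) - -9702}{30498 + 8677} = \frac{\left(-9 + 360 + 6 \cdot 3600\right) + 9702}{39175} = \left(\left(-9 + 360 + 21600\right) + 9702\right) \frac{1}{39175} = \left(21951 + 9702\right) \frac{1}{39175} = 31653 \cdot \frac{1}{39175} = \frac{31653}{39175}$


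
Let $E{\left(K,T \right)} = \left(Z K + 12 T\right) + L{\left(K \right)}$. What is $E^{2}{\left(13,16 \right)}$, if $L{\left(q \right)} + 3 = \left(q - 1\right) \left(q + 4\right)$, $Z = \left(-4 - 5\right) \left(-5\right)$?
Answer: $956484$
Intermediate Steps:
$Z = 45$ ($Z = \left(-9\right) \left(-5\right) = 45$)
$L{\left(q \right)} = -3 + \left(-1 + q\right) \left(4 + q\right)$ ($L{\left(q \right)} = -3 + \left(q - 1\right) \left(q + 4\right) = -3 + \left(-1 + q\right) \left(4 + q\right)$)
$E{\left(K,T \right)} = -7 + K^{2} + 12 T + 48 K$ ($E{\left(K,T \right)} = \left(45 K + 12 T\right) + \left(-7 + K^{2} + 3 K\right) = \left(12 T + 45 K\right) + \left(-7 + K^{2} + 3 K\right) = -7 + K^{2} + 12 T + 48 K$)
$E^{2}{\left(13,16 \right)} = \left(-7 + 13^{2} + 12 \cdot 16 + 48 \cdot 13\right)^{2} = \left(-7 + 169 + 192 + 624\right)^{2} = 978^{2} = 956484$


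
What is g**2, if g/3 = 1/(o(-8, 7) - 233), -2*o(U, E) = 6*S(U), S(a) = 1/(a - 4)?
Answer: 144/866761 ≈ 0.00016614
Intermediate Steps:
S(a) = 1/(-4 + a)
o(U, E) = -3/(-4 + U)
g = -12/931 (g = 3/(-3/(-4 - 8) - 233) = 3/(-3/(-12) - 233) = 3/(-3*(-1/12) - 233) = 3/(1/4 - 233) = 3/(-931/4) = 3*(-4/931) = -12/931 ≈ -0.012889)
g**2 = (-12/931)**2 = 144/866761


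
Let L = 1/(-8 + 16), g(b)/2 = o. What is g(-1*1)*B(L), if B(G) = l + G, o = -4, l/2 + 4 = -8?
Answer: 191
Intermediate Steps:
l = -24 (l = -8 + 2*(-8) = -8 - 16 = -24)
g(b) = -8 (g(b) = 2*(-4) = -8)
L = 1/8 ≈ 0.12500
B(G) = -24 + G
g(-1*1)*B(L) = -8*(-24 + 1/8) = -8*(-191/8) = 191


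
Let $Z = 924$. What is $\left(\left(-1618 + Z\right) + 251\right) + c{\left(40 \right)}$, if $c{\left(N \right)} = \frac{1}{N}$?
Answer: $- \frac{17719}{40} \approx -442.98$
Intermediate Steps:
$\left(\left(-1618 + Z\right) + 251\right) + c{\left(40 \right)} = \left(\left(-1618 + 924\right) + 251\right) + \frac{1}{40} = \left(-694 + 251\right) + \frac{1}{40} = -443 + \frac{1}{40} = - \frac{17719}{40}$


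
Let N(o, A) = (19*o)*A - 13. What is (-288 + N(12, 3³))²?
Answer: 34281025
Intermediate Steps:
N(o, A) = -13 + 19*A*o (N(o, A) = 19*A*o - 13 = -13 + 19*A*o)
(-288 + N(12, 3³))² = (-288 + (-13 + 19*3³*12))² = (-288 + (-13 + 19*27*12))² = (-288 + (-13 + 6156))² = (-288 + 6143)² = 5855² = 34281025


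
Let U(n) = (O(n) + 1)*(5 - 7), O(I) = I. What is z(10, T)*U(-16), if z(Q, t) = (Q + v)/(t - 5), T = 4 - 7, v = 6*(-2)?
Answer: 15/2 ≈ 7.5000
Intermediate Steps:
v = -12
T = -3
z(Q, t) = (-12 + Q)/(-5 + t) (z(Q, t) = (Q - 12)/(t - 5) = (-12 + Q)/(-5 + t))
U(n) = -2 - 2*n (U(n) = (n + 1)*(5 - 7) = (1 + n)*(-2) = -2 - 2*n)
z(10, T)*U(-16) = ((-12 + 10)/(-5 - 3))*(-2 - 2*(-16)) = (-2/(-8))*(-2 + 32) = -⅛*(-2)*30 = (¼)*30 = 15/2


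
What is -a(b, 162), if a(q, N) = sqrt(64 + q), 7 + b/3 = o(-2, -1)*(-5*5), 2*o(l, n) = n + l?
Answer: -sqrt(622)/2 ≈ -12.470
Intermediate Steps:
o(l, n) = l/2 + n/2 (o(l, n) = (n + l)/2 = (l + n)/2 = l/2 + n/2)
b = 183/2 (b = -21 + 3*(((1/2)*(-2) + (1/2)*(-1))*(-5*5)) = -21 + 3*((-1 - 1/2)*(-25)) = -21 + 3*(-3/2*(-25)) = -21 + 3*(75/2) = -21 + 225/2 = 183/2 ≈ 91.500)
-a(b, 162) = -sqrt(64 + 183/2) = -sqrt(311/2) = -sqrt(622)/2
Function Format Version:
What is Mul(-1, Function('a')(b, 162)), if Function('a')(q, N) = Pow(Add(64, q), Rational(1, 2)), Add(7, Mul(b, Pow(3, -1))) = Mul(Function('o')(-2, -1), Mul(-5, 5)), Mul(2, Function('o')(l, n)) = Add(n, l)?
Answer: Mul(Rational(-1, 2), Pow(622, Rational(1, 2))) ≈ -12.470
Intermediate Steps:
Function('o')(l, n) = Add(Mul(Rational(1, 2), l), Mul(Rational(1, 2), n)) (Function('o')(l, n) = Mul(Rational(1, 2), Add(n, l)) = Mul(Rational(1, 2), Add(l, n)) = Add(Mul(Rational(1, 2), l), Mul(Rational(1, 2), n)))
b = Rational(183, 2) (b = Add(-21, Mul(3, Mul(Add(Mul(Rational(1, 2), -2), Mul(Rational(1, 2), -1)), Mul(-5, 5)))) = Add(-21, Mul(3, Mul(Add(-1, Rational(-1, 2)), -25))) = Add(-21, Mul(3, Mul(Rational(-3, 2), -25))) = Add(-21, Mul(3, Rational(75, 2))) = Add(-21, Rational(225, 2)) = Rational(183, 2) ≈ 91.500)
Mul(-1, Function('a')(b, 162)) = Mul(-1, Pow(Add(64, Rational(183, 2)), Rational(1, 2))) = Mul(-1, Pow(Rational(311, 2), Rational(1, 2))) = Mul(-1, Mul(Rational(1, 2), Pow(622, Rational(1, 2)))) = Mul(Rational(-1, 2), Pow(622, Rational(1, 2)))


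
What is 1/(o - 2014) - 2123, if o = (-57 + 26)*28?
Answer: -6118487/2882 ≈ -2123.0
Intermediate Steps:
o = -868 (o = -31*28 = -868)
1/(o - 2014) - 2123 = 1/(-868 - 2014) - 2123 = 1/(-2882) - 2123 = -1/2882 - 2123 = -6118487/2882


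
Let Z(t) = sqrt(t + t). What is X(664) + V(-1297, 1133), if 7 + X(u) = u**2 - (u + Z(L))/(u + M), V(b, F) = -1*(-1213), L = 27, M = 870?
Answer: 339091902/767 - 3*sqrt(6)/1534 ≈ 4.4210e+5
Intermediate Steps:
Z(t) = sqrt(2)*sqrt(t) (Z(t) = sqrt(2*t) = sqrt(2)*sqrt(t))
V(b, F) = 1213
X(u) = -7 + u**2 - (u + 3*sqrt(6))/(870 + u) (X(u) = -7 + (u**2 - (u + sqrt(2)*sqrt(27))/(u + 870)) = -7 + (u**2 - (u + sqrt(2)*(3*sqrt(3)))/(870 + u)) = -7 + (u**2 - (u + 3*sqrt(6))/(870 + u)) = -7 + u**2 - (u + 3*sqrt(6))/(870 + u))
X(664) + V(-1297, 1133) = (-6090 + 664**3 - 8*664 - 3*sqrt(6) + 870*664**2)/(870 + 664) + 1213 = (-6090 + 292754944 - 5312 - 3*sqrt(6) + 870*440896)/1534 + 1213 = (-6090 + 292754944 - 5312 - 3*sqrt(6) + 383579520)/1534 + 1213 = (676323062 - 3*sqrt(6))/1534 + 1213 = (338161531/767 - 3*sqrt(6)/1534) + 1213 = 339091902/767 - 3*sqrt(6)/1534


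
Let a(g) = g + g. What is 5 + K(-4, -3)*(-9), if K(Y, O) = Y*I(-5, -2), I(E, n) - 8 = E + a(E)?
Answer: -247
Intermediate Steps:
a(g) = 2*g
I(E, n) = 8 + 3*E (I(E, n) = 8 + (E + 2*E) = 8 + 3*E)
K(Y, O) = -7*Y (K(Y, O) = Y*(8 + 3*(-5)) = Y*(8 - 15) = Y*(-7) = -7*Y)
5 + K(-4, -3)*(-9) = 5 - 7*(-4)*(-9) = 5 + 28*(-9) = 5 - 252 = -247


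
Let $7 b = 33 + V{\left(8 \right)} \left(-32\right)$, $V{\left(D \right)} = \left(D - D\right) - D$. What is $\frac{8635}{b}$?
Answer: $\frac{60445}{289} \approx 209.15$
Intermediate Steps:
$V{\left(D \right)} = - D$ ($V{\left(D \right)} = 0 - D = - D$)
$b = \frac{289}{7}$ ($b = \frac{33 + \left(-1\right) 8 \left(-32\right)}{7} = \frac{33 - -256}{7} = \frac{33 + 256}{7} = \frac{1}{7} \cdot 289 = \frac{289}{7} \approx 41.286$)
$\frac{8635}{b} = \frac{8635}{\frac{289}{7}} = 8635 \cdot \frac{7}{289} = \frac{60445}{289}$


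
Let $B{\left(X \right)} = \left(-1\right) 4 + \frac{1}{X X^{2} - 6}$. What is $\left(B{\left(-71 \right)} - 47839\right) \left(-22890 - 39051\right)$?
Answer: $\frac{1060666722425112}{357917} \approx 2.9634 \cdot 10^{9}$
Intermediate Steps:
$B{\left(X \right)} = -4 + \frac{1}{-6 + X^{3}}$ ($B{\left(X \right)} = -4 + \frac{1}{X^{3} - 6} = -4 + \frac{1}{-6 + X^{3}}$)
$\left(B{\left(-71 \right)} - 47839\right) \left(-22890 - 39051\right) = \left(\frac{25 - 4 \left(-71\right)^{3}}{-6 + \left(-71\right)^{3}} - 47839\right) \left(-22890 - 39051\right) = \left(\frac{25 - -1431644}{-6 - 357911} - 47839\right) \left(-61941\right) = \left(\frac{25 + 1431644}{-357917} - 47839\right) \left(-61941\right) = \left(\left(- \frac{1}{357917}\right) 1431669 - 47839\right) \left(-61941\right) = \left(- \frac{1431669}{357917} - 47839\right) \left(-61941\right) = \left(- \frac{17123823032}{357917}\right) \left(-61941\right) = \frac{1060666722425112}{357917}$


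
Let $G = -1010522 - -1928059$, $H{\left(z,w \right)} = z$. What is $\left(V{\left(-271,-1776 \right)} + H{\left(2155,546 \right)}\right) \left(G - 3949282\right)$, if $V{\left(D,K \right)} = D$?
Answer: $-5711807580$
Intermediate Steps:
$G = 917537$ ($G = -1010522 + 1928059 = 917537$)
$\left(V{\left(-271,-1776 \right)} + H{\left(2155,546 \right)}\right) \left(G - 3949282\right) = \left(-271 + 2155\right) \left(917537 - 3949282\right) = 1884 \left(-3031745\right) = -5711807580$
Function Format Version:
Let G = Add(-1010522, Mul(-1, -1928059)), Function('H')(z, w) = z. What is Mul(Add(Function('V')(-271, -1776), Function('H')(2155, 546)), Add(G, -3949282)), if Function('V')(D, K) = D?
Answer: -5711807580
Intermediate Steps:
G = 917537 (G = Add(-1010522, 1928059) = 917537)
Mul(Add(Function('V')(-271, -1776), Function('H')(2155, 546)), Add(G, -3949282)) = Mul(Add(-271, 2155), Add(917537, -3949282)) = Mul(1884, -3031745) = -5711807580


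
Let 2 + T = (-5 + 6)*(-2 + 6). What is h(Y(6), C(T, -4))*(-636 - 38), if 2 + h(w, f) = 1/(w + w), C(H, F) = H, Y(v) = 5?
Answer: 6403/5 ≈ 1280.6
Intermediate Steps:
T = 2 (T = -2 + (-5 + 6)*(-2 + 6) = -2 + 1*4 = -2 + 4 = 2)
h(w, f) = -2 + 1/(2*w) (h(w, f) = -2 + 1/(w + w) = -2 + 1/(2*w))
h(Y(6), C(T, -4))*(-636 - 38) = (-2 + (½)/5)*(-636 - 38) = (-2 + (½)*(⅕))*(-674) = (-2 + ⅒)*(-674) = -19/10*(-674) = 6403/5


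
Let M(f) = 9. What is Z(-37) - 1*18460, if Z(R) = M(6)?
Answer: -18451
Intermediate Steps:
Z(R) = 9
Z(-37) - 1*18460 = 9 - 1*18460 = 9 - 18460 = -18451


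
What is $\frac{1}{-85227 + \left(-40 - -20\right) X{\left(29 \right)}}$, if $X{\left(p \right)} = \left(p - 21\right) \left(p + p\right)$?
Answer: $- \frac{1}{94507} \approx -1.0581 \cdot 10^{-5}$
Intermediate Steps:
$X{\left(p \right)} = 2 p \left(-21 + p\right)$ ($X{\left(p \right)} = \left(-21 + p\right) 2 p = 2 p \left(-21 + p\right)$)
$\frac{1}{-85227 + \left(-40 - -20\right) X{\left(29 \right)}} = \frac{1}{-85227 + \left(-40 - -20\right) 2 \cdot 29 \left(-21 + 29\right)} = \frac{1}{-85227 + \left(-40 + 20\right) 2 \cdot 29 \cdot 8} = \frac{1}{-85227 - 9280} = \frac{1}{-94507} = - \frac{1}{94507}$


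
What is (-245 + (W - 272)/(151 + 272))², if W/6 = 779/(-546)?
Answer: 89421912291856/1481711049 ≈ 60350.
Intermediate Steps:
W = -779/91 (W = 6*(779/(-546)) = 6*(779*(-1/546)) = 6*(-779/546) = -779/91 ≈ -8.5604)
(-245 + (W - 272)/(151 + 272))² = (-245 + (-779/91 - 272)/(151 + 272))² = (-245 - 25531/91/423)² = (-245 - 25531/91*1/423)² = (-245 - 25531/38493)² = (-9456316/38493)² = 89421912291856/1481711049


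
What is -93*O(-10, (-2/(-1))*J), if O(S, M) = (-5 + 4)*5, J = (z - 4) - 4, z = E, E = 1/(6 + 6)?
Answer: 465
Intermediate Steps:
E = 1/12 ≈ 0.083333
z = 1/12 ≈ 0.083333
J = -95/12 (J = (1/12 - 4) - 4 = -47/12 - 4 = -95/12 ≈ -7.9167)
O(S, M) = -5 (O(S, M) = -1*5 = -5)
-93*O(-10, (-2/(-1))*J) = -93*(-5) = 465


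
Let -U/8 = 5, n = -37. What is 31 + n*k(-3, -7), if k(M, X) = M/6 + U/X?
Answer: -2267/14 ≈ -161.93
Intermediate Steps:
U = -40 (U = -8*5 = -40)
k(M, X) = -40/X + M/6 (k(M, X) = M/6 - 40/X = -40/X + M/6)
31 + n*k(-3, -7) = 31 - 37*(-40/(-7) + (⅙)*(-3)) = 31 - 37*(-40*(-⅐) - ½) = 31 - 37*(40/7 - ½) = 31 - 37*73/14 = 31 - 2701/14 = -2267/14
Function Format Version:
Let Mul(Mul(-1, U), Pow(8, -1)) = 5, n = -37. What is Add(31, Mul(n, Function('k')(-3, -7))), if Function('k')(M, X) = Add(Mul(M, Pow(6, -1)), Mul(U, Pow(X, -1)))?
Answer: Rational(-2267, 14) ≈ -161.93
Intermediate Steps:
U = -40 (U = Mul(-8, 5) = -40)
Function('k')(M, X) = Add(Mul(-40, Pow(X, -1)), Mul(Rational(1, 6), M)) (Function('k')(M, X) = Add(Mul(M, Pow(6, -1)), Mul(-40, Pow(X, -1))) = Add(Mul(M, Rational(1, 6)), Mul(-40, Pow(X, -1))) = Add(Mul(Rational(1, 6), M), Mul(-40, Pow(X, -1))) = Add(Mul(-40, Pow(X, -1)), Mul(Rational(1, 6), M)))
Add(31, Mul(n, Function('k')(-3, -7))) = Add(31, Mul(-37, Add(Mul(-40, Pow(-7, -1)), Mul(Rational(1, 6), -3)))) = Add(31, Mul(-37, Add(Mul(-40, Rational(-1, 7)), Rational(-1, 2)))) = Add(31, Mul(-37, Add(Rational(40, 7), Rational(-1, 2)))) = Add(31, Mul(-37, Rational(73, 14))) = Add(31, Rational(-2701, 14)) = Rational(-2267, 14)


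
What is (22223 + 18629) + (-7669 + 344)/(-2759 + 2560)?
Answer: 8136873/199 ≈ 40889.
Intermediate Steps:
(22223 + 18629) + (-7669 + 344)/(-2759 + 2560) = 40852 - 7325/(-199) = 40852 - 7325*(-1/199) = 40852 + 7325/199 = 8136873/199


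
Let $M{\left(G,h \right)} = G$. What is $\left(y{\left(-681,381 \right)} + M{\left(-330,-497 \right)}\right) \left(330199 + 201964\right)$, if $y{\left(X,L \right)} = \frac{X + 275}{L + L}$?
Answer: $- \frac{67016883079}{381} \approx -1.759 \cdot 10^{8}$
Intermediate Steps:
$y{\left(X,L \right)} = \frac{275 + X}{2 L}$
$\left(y{\left(-681,381 \right)} + M{\left(-330,-497 \right)}\right) \left(330199 + 201964\right) = \left(\frac{275 - 681}{2 \cdot 381} - 330\right) \left(330199 + 201964\right) = \left(\frac{1}{2} \cdot \frac{1}{381} \left(-406\right) - 330\right) 532163 = \left(- \frac{203}{381} - 330\right) 532163 = \left(- \frac{125933}{381}\right) 532163 = - \frac{67016883079}{381}$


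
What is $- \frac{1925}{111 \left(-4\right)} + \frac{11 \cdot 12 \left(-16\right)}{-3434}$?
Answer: $\frac{3774089}{762348} \approx 4.9506$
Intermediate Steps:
$- \frac{1925}{111 \left(-4\right)} + \frac{11 \cdot 12 \left(-16\right)}{-3434} = - \frac{1925}{-444} + 132 \left(-16\right) \left(- \frac{1}{3434}\right) = \left(-1925\right) \left(- \frac{1}{444}\right) - - \frac{1056}{1717} = \frac{1925}{444} + \frac{1056}{1717} = \frac{3774089}{762348}$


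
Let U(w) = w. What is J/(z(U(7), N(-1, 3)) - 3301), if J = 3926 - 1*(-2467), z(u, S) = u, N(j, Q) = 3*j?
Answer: -2131/1098 ≈ -1.9408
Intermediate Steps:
J = 6393 (J = 3926 + 2467 = 6393)
J/(z(U(7), N(-1, 3)) - 3301) = 6393/(7 - 3301) = 6393/(-3294) = 6393*(-1/3294) = -2131/1098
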